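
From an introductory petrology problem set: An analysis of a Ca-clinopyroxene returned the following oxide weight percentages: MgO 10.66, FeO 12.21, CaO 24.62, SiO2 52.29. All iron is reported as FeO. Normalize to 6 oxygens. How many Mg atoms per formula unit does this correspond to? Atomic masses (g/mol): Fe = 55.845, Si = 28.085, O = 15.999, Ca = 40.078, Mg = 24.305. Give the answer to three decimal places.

0.607 Mg apfu

10.66 wt% MgO ÷ 40.304 g/mol = 0.26449 mol, giving 0.26449 Mg and 0.26449 O.
12.21 wt% FeO ÷ 71.844 g/mol = 0.16995 mol, giving 0.16995 Fe and 0.16995 O.
24.62 wt% CaO ÷ 56.077 g/mol = 0.43904 mol, giving 0.43904 Ca and 0.43904 O.
52.29 wt% SiO2 ÷ 60.083 g/mol = 0.87030 mol, giving 0.87030 Si and 1.74060 O.
Oxygen sums to 2.61408; scaling by 6/2.61408 = 2.29526 puts the formula on 6 O.
Mg: 0.26449 × 2.29526 = 0.607 atoms per formula unit.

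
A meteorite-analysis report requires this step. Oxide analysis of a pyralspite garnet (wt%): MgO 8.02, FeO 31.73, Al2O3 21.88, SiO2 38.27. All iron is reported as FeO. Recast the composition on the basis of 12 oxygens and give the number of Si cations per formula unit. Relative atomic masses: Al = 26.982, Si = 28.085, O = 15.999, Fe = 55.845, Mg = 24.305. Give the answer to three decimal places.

MgO (M=40.304): mol = 0.19899; Mg = 0.19899, O = 0.19899.
FeO (M=71.844): mol = 0.44165; Fe = 0.44165, O = 0.44165.
Al2O3 (M=101.961): mol = 0.21459; Al = 0.42918, O = 0.64377.
SiO2 (M=60.083): mol = 0.63695; Si = 0.63695, O = 1.27390.
ΣO = 2.55831; factor = 12/ΣO = 4.69060.
Si apfu = 0.63695 × 4.69060 = 2.988.

2.988 Si apfu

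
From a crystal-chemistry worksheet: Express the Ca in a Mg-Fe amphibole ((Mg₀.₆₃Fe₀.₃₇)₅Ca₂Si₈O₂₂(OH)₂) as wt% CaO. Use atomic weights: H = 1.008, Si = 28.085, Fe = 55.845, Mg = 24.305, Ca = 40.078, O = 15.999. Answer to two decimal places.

12.88 wt%

Molar mass of (Mg₀.₆₃Fe₀.₃₇)₅Ca₂Si₈O₂₂(OH)₂ = 3.15×24.305 + 1.85×55.845 + 2×40.078 + 8×28.085 + 24×15.999 + 2×1.008 = 870.702 g/mol.
Each formula unit contains 2 Ca, equivalent to 2/1 = 2.0000 mol CaO.
M(CaO) = 1×40.078 + 1×15.999 = 56.077 g/mol.
Mass of CaO per formula unit = 2.0000 × 56.077 = 112.154 g.
CaO wt% = 112.154 / 870.702 × 100 = 12.88%.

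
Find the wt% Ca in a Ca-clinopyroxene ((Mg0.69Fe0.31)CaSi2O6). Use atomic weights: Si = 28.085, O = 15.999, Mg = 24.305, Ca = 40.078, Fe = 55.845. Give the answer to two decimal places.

17.71 mass %

M((Mg0.69Fe0.31)CaSi2O6) = 226.324 g/mol.
Ca contributes 1 × 40.078 = 40.078 g per mole.
40.078/226.324 = 0.1771 → 17.71%.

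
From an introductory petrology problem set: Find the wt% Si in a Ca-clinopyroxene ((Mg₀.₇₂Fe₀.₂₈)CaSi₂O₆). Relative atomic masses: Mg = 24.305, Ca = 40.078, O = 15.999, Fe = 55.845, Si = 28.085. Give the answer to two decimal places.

M((Mg₀.₇₂Fe₀.₂₈)CaSi₂O₆) = 225.378 g/mol.
Si contributes 2 × 28.085 = 56.170 g per mole.
56.170/225.378 = 0.2492 → 24.92%.

24.92 mass %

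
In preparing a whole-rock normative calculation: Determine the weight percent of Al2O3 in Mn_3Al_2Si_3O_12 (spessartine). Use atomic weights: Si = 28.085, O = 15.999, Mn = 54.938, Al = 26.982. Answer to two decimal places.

20.60 wt%

Formula mass = 495.021 g/mol.
2 Al → 1.0000 mol Al2O3 per formula unit; M(Al2O3) = 101.961, so Al2O3 mass = 101.961 g.
101.961/495.021 × 100 = 20.60 wt%.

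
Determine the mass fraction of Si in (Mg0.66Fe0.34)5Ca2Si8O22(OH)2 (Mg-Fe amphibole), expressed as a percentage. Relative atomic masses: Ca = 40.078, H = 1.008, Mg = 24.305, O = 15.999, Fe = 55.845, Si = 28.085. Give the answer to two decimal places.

Formula mass = 3.30·24.305 + 1.70·55.845 + 2·40.078 + 8·28.085 + 24·15.999 + 2·1.008 = 865.971 g/mol, of which 224.680 g is Si.
So Si makes up 224.680/865.971 = 0.2595 of the mass, i.e. 25.95%.

25.95 mass %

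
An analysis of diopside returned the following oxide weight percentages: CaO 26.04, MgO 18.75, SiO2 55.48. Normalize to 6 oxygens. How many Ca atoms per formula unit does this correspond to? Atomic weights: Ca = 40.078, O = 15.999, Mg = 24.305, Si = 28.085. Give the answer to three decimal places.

1.004 Ca apfu

CaO (M=56.077): mol = 0.46436; Ca = 0.46436, O = 0.46436.
MgO (M=40.304): mol = 0.46521; Mg = 0.46521, O = 0.46521.
SiO2 (M=60.083): mol = 0.92339; Si = 0.92339, O = 1.84678.
ΣO = 2.77635; factor = 6/ΣO = 2.16111.
Ca apfu = 0.46436 × 2.16111 = 1.004.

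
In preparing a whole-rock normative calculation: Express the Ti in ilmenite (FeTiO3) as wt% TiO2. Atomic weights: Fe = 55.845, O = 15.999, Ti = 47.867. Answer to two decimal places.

Formula mass = 151.709 g/mol.
1 Ti → 1.0000 mol TiO2 per formula unit; M(TiO2) = 79.865, so TiO2 mass = 79.865 g.
79.865/151.709 × 100 = 52.64 wt%.

52.64 wt%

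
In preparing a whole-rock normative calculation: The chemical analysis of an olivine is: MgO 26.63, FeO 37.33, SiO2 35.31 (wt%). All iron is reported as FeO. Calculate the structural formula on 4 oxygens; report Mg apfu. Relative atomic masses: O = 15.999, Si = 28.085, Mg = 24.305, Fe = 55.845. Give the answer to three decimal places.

26.63 wt% MgO ÷ 40.304 g/mol = 0.66073 mol, giving 0.66073 Mg and 0.66073 O.
37.33 wt% FeO ÷ 71.844 g/mol = 0.51960 mol, giving 0.51960 Fe and 0.51960 O.
35.31 wt% SiO2 ÷ 60.083 g/mol = 0.58769 mol, giving 0.58769 Si and 1.17538 O.
Oxygen sums to 2.35571; scaling by 4/2.35571 = 1.69800 puts the formula on 4 O.
Mg: 0.66073 × 1.69800 = 1.122 atoms per formula unit.

1.122 Mg apfu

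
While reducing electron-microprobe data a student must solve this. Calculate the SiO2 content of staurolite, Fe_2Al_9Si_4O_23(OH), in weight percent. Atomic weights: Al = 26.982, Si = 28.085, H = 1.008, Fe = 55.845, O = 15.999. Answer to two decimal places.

Molar mass of Fe_2Al_9Si_4O_23(OH) = 2·55.845 + 9·26.982 + 4·28.085 + 24·15.999 + 1·1.008 = 851.852 g/mol.
Each formula unit contains 4 Si, equivalent to 4/1 = 4.0000 mol SiO2.
M(SiO2) = 1×28.085 + 2×15.999 = 60.083 g/mol.
Mass of SiO2 per formula unit = 4.0000 × 60.083 = 240.332 g.
SiO2 wt% = 240.332 / 851.852 × 100 = 28.21%.

28.21 wt%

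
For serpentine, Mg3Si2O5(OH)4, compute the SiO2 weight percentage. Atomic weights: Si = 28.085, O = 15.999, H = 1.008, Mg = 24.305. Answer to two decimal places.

43.36 wt%

M(Mg3Si2O5(OH)4) = 277.108 g/mol; M(SiO2) = 60.083 g/mol.
Moles SiO2 per formula unit = 2 Si ÷ 1 = 2.0000.
SiO2 fraction = (2.0000 × 60.083) / 277.108 = 120.166/277.108 = 0.4336.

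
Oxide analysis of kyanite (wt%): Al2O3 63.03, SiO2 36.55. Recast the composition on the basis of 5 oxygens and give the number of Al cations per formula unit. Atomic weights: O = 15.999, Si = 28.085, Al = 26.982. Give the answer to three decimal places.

2.013 Al apfu

Al2O3: 63.03/101.961 = 0.61818 mol → 1.23636 mol Al, 1.85454 mol O.
SiO2: 36.55/60.083 = 0.60833 mol → 0.60833 mol Si, 1.21666 mol O.
Total oxygen = 3.07120 mol. Normalization factor = 5/3.07120 = 1.62803.
Al per 5 O = 1.23636 × 1.62803 = 2.013.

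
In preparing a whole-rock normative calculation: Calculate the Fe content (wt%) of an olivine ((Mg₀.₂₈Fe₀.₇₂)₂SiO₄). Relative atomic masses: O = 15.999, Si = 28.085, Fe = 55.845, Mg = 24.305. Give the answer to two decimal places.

43.21 wt%

Formula mass = 0.56×24.305 + 1.44×55.845 + 1×28.085 + 4×15.999 = 186.109 g/mol, of which 80.417 g is Fe.
So Fe makes up 80.417/186.109 = 0.4321 of the mass, i.e. 43.21%.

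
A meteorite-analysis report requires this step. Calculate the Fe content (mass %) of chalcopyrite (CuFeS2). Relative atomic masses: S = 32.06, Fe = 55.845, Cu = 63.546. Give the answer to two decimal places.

M(CuFeS2) = 183.511 g/mol.
Fe contributes 1 × 55.845 = 55.845 g per mole.
55.845/183.511 = 0.3043 → 30.43%.

30.43 mass %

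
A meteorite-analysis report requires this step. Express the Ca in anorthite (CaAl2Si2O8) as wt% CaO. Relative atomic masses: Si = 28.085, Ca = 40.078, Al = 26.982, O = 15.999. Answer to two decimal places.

20.16 wt%

M(CaAl2Si2O8) = 278.204 g/mol; M(CaO) = 56.077 g/mol.
Moles CaO per formula unit = 1 Ca ÷ 1 = 1.0000.
CaO fraction = (1.0000 × 56.077) / 278.204 = 56.077/278.204 = 0.2016.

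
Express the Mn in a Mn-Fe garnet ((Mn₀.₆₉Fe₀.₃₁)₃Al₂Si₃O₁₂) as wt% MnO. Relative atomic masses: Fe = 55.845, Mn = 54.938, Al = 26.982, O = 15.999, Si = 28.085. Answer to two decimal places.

29.61 wt%

Molar mass of (Mn₀.₆₉Fe₀.₃₁)₃Al₂Si₃O₁₂ = 2.07×54.938 + 0.93×55.845 + 2×26.982 + 3×28.085 + 12×15.999 = 495.865 g/mol.
Each formula unit contains 2.07 Mn, equivalent to 2.07/1 = 2.0700 mol MnO.
M(MnO) = 1×54.938 + 1×15.999 = 70.937 g/mol.
Mass of MnO per formula unit = 2.0700 × 70.937 = 146.840 g.
MnO wt% = 146.840 / 495.865 × 100 = 29.61%.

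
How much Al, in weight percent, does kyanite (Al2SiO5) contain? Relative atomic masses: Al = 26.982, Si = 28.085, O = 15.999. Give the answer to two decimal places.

33.30 weight percent

Molar mass of Al2SiO5: 2*26.982 + 1*28.085 + 5*15.999 = 162.044 g/mol.
Mass of Al per formula unit: 2 × 26.982 = 53.964 g.
Weight fraction Al = 53.964 / 162.044 = 0.3330.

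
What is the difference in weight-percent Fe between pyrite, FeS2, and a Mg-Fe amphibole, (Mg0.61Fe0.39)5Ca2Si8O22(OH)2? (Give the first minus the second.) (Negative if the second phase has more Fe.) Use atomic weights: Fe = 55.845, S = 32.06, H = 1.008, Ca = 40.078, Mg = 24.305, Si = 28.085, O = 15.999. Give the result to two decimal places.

First mineral: 55.845 g Fe in 119.965 g formula = 46.55 wt% Fe.
Second mineral: 108.898 g Fe in 873.856 g formula = 12.46 wt% Fe.
46.55% − 12.46% gives a difference of 34.09 percentage points.

34.09 percentage points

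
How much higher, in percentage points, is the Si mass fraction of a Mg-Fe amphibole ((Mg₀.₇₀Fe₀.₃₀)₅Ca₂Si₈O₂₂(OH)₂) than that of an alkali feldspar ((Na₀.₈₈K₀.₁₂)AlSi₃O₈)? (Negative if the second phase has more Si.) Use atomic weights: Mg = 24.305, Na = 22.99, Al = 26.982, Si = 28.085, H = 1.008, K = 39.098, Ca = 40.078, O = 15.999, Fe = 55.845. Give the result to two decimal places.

-5.76 percentage points

M((Mg₀.₇₀Fe₀.₃₀)₅Ca₂Si₈O₂₂(OH)₂) = 859.663 g/mol, so wt% Si = 224.680/859.663 × 100 = 26.14%.
M((Na₀.₈₈K₀.₁₂)AlSi₃O₈) = 264.152 g/mol, so wt% Si = 84.255/264.152 × 100 = 31.90%.
26.14 − 31.90 = -5.76 pp.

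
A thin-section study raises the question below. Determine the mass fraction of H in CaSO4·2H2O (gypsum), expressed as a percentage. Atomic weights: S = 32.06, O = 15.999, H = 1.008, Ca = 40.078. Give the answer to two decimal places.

Formula mass = 1×40.078 + 1×32.06 + 6×15.999 + 4×1.008 = 172.164 g/mol, of which 4.032 g is H.
So H makes up 4.032/172.164 = 0.0234 of the mass, i.e. 2.34%.

2.34 mass %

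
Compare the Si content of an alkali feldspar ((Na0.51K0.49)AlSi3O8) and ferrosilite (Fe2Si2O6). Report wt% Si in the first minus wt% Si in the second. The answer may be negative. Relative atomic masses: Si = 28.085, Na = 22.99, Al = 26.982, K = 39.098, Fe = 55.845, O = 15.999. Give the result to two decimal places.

9.90 percentage points

First mineral: 84.255 g Si in 270.112 g formula = 31.19 wt% Si.
Second mineral: 56.170 g Si in 263.854 g formula = 21.29 wt% Si.
31.19% − 21.29% gives a difference of 9.90 percentage points.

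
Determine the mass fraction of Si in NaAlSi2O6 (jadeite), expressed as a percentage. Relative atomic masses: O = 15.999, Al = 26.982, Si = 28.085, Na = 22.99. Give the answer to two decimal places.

Formula mass = 1·22.99 + 1·26.982 + 2·28.085 + 6·15.999 = 202.136 g/mol, of which 56.170 g is Si.
So Si makes up 56.170/202.136 = 0.2779 of the mass, i.e. 27.79%.

27.79 mass %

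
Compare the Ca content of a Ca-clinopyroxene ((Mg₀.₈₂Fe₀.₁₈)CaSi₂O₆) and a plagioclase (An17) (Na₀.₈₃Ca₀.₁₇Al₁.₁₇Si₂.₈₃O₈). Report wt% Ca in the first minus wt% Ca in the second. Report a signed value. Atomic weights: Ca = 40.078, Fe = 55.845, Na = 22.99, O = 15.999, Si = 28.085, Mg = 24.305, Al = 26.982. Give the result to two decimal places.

15.46 percentage points

M((Mg₀.₈₂Fe₀.₁₈)CaSi₂O₆) = 222.224 g/mol, so wt% Ca = 40.078/222.224 × 100 = 18.03%.
M(Na₀.₈₃Ca₀.₁₇Al₁.₁₇Si₂.₈₃O₈) = 264.936 g/mol, so wt% Ca = 6.813/264.936 × 100 = 2.57%.
18.03 − 2.57 = 15.46 pp.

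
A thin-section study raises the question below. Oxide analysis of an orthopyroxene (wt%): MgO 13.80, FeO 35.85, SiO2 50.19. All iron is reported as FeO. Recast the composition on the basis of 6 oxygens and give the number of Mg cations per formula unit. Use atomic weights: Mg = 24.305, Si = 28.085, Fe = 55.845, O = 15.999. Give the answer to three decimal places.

0.818 Mg apfu

13.80 wt% MgO ÷ 40.304 g/mol = 0.34240 mol, giving 0.34240 Mg and 0.34240 O.
35.85 wt% FeO ÷ 71.844 g/mol = 0.49900 mol, giving 0.49900 Fe and 0.49900 O.
50.19 wt% SiO2 ÷ 60.083 g/mol = 0.83534 mol, giving 0.83534 Si and 1.67068 O.
Oxygen sums to 2.51208; scaling by 6/2.51208 = 2.38846 puts the formula on 6 O.
Mg: 0.34240 × 2.38846 = 0.818 atoms per formula unit.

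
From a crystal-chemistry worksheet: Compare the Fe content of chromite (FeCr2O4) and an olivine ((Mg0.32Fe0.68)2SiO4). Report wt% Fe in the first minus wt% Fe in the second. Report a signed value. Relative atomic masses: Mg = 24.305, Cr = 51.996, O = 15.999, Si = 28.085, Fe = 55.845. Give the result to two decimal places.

M(FeCr2O4) = 223.833 g/mol, so wt% Fe = 55.845/223.833 × 100 = 24.95%.
M((Mg0.32Fe0.68)2SiO4) = 183.585 g/mol, so wt% Fe = 75.949/183.585 × 100 = 41.37%.
24.95 − 41.37 = -16.42 pp.

-16.42 percentage points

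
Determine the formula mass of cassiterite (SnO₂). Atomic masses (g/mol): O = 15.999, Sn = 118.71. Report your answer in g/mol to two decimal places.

150.71 g/mol

The formula mass is the sum 1(118.71) + 2(15.999).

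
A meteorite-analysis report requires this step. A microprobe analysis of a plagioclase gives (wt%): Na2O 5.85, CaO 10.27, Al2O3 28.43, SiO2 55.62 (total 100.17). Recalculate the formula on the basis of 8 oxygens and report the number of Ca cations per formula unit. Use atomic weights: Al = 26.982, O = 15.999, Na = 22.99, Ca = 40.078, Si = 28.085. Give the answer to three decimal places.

Na2O: 5.85/61.979 = 0.09439 mol → 0.18878 mol Na, 0.09439 mol O.
CaO: 10.27/56.077 = 0.18314 mol → 0.18314 mol Ca, 0.18314 mol O.
Al2O3: 28.43/101.961 = 0.27883 mol → 0.55766 mol Al, 0.83649 mol O.
SiO2: 55.62/60.083 = 0.92572 mol → 0.92572 mol Si, 1.85144 mol O.
Total oxygen = 2.96546 mol. Normalization factor = 8/2.96546 = 2.69773.
Ca per 8 O = 0.18314 × 2.69773 = 0.494.

0.494 Ca apfu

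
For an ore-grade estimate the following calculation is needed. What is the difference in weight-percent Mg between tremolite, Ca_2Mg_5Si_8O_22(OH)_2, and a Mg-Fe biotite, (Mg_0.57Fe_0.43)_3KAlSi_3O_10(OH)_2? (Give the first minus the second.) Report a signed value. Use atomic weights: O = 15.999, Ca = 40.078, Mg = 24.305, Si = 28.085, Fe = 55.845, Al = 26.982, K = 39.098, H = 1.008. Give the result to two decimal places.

5.88 percentage points

Mg in Ca_2Mg_5Si_8O_22(OH)_2: molar mass 812.353 g/mol; 5×24.305 = 121.525 g → 14.96 wt%.
Mg in (Mg_0.57Fe_0.43)_3KAlSi_3O_10(OH)_2: molar mass 457.941 g/mol; 1.71×24.305 = 41.562 g → 9.08 wt%.
Difference = 14.96 − 9.08 = 5.88 percentage points.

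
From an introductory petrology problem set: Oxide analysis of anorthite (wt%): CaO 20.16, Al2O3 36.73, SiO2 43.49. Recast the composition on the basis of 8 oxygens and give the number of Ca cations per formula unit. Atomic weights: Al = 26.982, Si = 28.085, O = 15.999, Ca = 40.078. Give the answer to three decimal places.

CaO (M=56.077): mol = 0.35951; Ca = 0.35951, O = 0.35951.
Al2O3 (M=101.961): mol = 0.36024; Al = 0.72048, O = 1.08072.
SiO2 (M=60.083): mol = 0.72383; Si = 0.72383, O = 1.44766.
ΣO = 2.88789; factor = 8/ΣO = 2.77019.
Ca apfu = 0.35951 × 2.77019 = 0.996.

0.996 Ca apfu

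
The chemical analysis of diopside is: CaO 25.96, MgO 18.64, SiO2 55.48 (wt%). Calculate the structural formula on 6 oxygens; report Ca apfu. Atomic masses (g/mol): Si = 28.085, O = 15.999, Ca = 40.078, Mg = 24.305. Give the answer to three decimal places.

1.002 Ca apfu

CaO: 25.96/56.077 = 0.46293 mol → 0.46293 mol Ca, 0.46293 mol O.
MgO: 18.64/40.304 = 0.46249 mol → 0.46249 mol Mg, 0.46249 mol O.
SiO2: 55.48/60.083 = 0.92339 mol → 0.92339 mol Si, 1.84678 mol O.
Total oxygen = 2.77220 mol. Normalization factor = 6/2.77220 = 2.16435.
Ca per 6 O = 0.46293 × 2.16435 = 1.002.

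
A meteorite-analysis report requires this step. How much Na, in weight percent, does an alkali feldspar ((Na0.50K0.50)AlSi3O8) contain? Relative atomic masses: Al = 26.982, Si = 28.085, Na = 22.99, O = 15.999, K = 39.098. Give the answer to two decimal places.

M((Na0.50K0.50)AlSi3O8) = 270.273 g/mol.
Na contributes 0.50 × 22.99 = 11.495 g per mole.
11.495/270.273 = 0.0425 → 4.25%.

4.25 weight percent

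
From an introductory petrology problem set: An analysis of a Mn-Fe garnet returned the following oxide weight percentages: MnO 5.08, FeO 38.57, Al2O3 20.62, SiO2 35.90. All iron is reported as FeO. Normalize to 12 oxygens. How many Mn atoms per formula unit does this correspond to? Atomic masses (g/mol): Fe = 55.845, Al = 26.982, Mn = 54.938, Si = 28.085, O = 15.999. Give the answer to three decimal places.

5.08 wt% MnO ÷ 70.937 g/mol = 0.07161 mol, giving 0.07161 Mn and 0.07161 O.
38.57 wt% FeO ÷ 71.844 g/mol = 0.53686 mol, giving 0.53686 Fe and 0.53686 O.
20.62 wt% Al2O3 ÷ 101.961 g/mol = 0.20223 mol, giving 0.40446 Al and 0.60669 O.
35.90 wt% SiO2 ÷ 60.083 g/mol = 0.59751 mol, giving 0.59751 Si and 1.19502 O.
Oxygen sums to 2.41018; scaling by 12/2.41018 = 4.97888 puts the formula on 12 O.
Mn: 0.07161 × 4.97888 = 0.357 atoms per formula unit.

0.357 Mn apfu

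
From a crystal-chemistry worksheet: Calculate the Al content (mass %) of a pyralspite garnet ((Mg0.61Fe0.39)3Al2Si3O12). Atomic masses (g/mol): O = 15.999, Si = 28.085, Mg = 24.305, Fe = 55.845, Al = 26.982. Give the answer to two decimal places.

12.26 mass %

M((Mg0.61Fe0.39)3Al2Si3O12) = 440.024 g/mol.
Al contributes 2 × 26.982 = 53.964 g per mole.
53.964/440.024 = 0.1226 → 12.26%.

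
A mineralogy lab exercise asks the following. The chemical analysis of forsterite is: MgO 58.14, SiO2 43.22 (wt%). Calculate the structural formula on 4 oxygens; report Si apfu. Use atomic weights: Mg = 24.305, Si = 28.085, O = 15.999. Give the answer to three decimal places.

MgO: 58.14/40.304 = 1.44254 mol → 1.44254 mol Mg, 1.44254 mol O.
SiO2: 43.22/60.083 = 0.71934 mol → 0.71934 mol Si, 1.43868 mol O.
Total oxygen = 2.88122 mol. Normalization factor = 4/2.88122 = 1.38830.
Si per 4 O = 0.71934 × 1.38830 = 0.999.

0.999 Si apfu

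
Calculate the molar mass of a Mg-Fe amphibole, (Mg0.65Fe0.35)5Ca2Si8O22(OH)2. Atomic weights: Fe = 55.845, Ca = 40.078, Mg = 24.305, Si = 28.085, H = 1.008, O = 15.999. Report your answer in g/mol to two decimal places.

867.55 g/mol

M = 3.25(24.305) + 1.75(55.845) + 2(40.078) + 8(28.085) + 24(15.999) + 2(1.008)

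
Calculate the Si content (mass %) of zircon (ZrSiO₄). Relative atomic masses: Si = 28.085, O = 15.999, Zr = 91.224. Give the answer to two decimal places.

M(ZrSiO₄) = 183.305 g/mol.
Si contributes 1 × 28.085 = 28.085 g per mole.
28.085/183.305 = 0.1532 → 15.32%.

15.32 mass %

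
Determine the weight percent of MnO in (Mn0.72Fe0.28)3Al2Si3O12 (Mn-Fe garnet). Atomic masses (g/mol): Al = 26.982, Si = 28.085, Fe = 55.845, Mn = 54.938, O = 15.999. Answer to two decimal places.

30.91 wt%

M((Mn0.72Fe0.28)3Al2Si3O12) = 495.783 g/mol; M(MnO) = 70.937 g/mol.
Moles MnO per formula unit = 2.16 Mn ÷ 1 = 2.1600.
MnO fraction = (2.1600 × 70.937) / 495.783 = 153.224/495.783 = 0.3091.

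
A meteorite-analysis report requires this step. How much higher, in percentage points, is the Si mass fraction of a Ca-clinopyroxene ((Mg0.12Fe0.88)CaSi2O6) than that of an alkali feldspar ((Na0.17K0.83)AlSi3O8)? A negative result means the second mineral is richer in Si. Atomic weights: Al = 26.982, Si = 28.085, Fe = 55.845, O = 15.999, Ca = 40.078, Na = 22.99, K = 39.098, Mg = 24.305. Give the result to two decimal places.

-7.58 percentage points

First mineral: 56.170 g Si in 244.302 g formula = 22.99 wt% Si.
Second mineral: 84.255 g Si in 275.589 g formula = 30.57 wt% Si.
22.99% − 30.57% gives a difference of -7.58 percentage points.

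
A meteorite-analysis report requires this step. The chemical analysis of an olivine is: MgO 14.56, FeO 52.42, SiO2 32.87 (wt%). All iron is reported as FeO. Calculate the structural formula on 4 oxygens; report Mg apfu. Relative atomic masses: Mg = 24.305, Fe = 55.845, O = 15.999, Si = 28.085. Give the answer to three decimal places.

0.661 Mg apfu

MgO: 14.56/40.304 = 0.36125 mol → 0.36125 mol Mg, 0.36125 mol O.
FeO: 52.42/71.844 = 0.72964 mol → 0.72964 mol Fe, 0.72964 mol O.
SiO2: 32.87/60.083 = 0.54708 mol → 0.54708 mol Si, 1.09416 mol O.
Total oxygen = 2.18505 mol. Normalization factor = 4/2.18505 = 1.83062.
Mg per 4 O = 0.36125 × 1.83062 = 0.661.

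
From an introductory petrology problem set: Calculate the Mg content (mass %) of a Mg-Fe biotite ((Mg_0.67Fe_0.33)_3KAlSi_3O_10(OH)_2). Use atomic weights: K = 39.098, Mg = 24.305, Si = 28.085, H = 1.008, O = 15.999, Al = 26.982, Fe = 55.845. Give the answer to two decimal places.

M((Mg_0.67Fe_0.33)_3KAlSi_3O_10(OH)_2) = 448.479 g/mol.
Mg contributes 2.01 × 24.305 = 48.853 g per mole.
48.853/448.479 = 0.1089 → 10.89%.

10.89 mass %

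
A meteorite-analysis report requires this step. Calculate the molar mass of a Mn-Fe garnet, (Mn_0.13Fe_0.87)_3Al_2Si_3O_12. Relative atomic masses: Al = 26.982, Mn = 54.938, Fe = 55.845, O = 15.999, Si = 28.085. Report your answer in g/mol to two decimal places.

497.39 g/mol

M = 0.39·54.938 + 2.61·55.845 + 2·26.982 + 3·28.085 + 12·15.999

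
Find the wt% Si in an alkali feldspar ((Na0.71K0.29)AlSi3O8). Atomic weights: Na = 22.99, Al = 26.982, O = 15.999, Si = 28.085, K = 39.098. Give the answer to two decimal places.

M((Na0.71K0.29)AlSi3O8) = 266.890 g/mol.
Si contributes 3 × 28.085 = 84.255 g per mole.
84.255/266.890 = 0.3157 → 31.57%.

31.57 wt%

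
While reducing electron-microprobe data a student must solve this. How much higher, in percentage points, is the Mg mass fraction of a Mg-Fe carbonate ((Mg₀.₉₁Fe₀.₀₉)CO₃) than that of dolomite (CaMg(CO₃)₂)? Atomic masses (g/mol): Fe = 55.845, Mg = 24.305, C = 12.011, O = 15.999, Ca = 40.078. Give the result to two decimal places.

12.20 percentage points

First mineral: 22.118 g Mg in 87.152 g formula = 25.38 wt% Mg.
Second mineral: 24.305 g Mg in 184.399 g formula = 13.18 wt% Mg.
25.38% − 13.18% gives a difference of 12.20 percentage points.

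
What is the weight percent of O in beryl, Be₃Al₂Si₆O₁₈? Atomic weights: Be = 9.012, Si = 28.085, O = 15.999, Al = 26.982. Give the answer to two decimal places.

Formula mass = 3*9.012 + 2*26.982 + 6*28.085 + 18*15.999 = 537.492 g/mol, of which 287.982 g is O.
So O makes up 287.982/537.492 = 0.5358 of the mass, i.e. 53.58%.

53.58 wt%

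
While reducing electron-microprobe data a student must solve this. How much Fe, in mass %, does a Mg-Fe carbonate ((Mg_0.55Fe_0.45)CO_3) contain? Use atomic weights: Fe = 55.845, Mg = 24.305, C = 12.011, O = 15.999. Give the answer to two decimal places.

M((Mg_0.55Fe_0.45)CO_3) = 98.506 g/mol.
Fe contributes 0.45 × 55.845 = 25.130 g per mole.
25.130/98.506 = 0.2551 → 25.51%.

25.51 mass %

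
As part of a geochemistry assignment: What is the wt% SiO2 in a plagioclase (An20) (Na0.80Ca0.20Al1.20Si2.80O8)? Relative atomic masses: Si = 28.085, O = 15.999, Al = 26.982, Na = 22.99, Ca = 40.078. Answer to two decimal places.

M(Na0.80Ca0.20Al1.20Si2.80O8) = 265.416 g/mol; M(SiO2) = 60.083 g/mol.
Moles SiO2 per formula unit = 2.80 Si ÷ 1 = 2.8000.
SiO2 fraction = (2.8000 × 60.083) / 265.416 = 168.232/265.416 = 0.6338.

63.38 wt%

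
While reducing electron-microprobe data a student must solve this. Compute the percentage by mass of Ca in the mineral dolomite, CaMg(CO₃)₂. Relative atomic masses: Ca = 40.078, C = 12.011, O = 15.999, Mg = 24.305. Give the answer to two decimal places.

21.73 mass %

Formula mass = 1*40.078 + 1*24.305 + 2*12.011 + 6*15.999 = 184.399 g/mol, of which 40.078 g is Ca.
So Ca makes up 40.078/184.399 = 0.2173 of the mass, i.e. 21.73%.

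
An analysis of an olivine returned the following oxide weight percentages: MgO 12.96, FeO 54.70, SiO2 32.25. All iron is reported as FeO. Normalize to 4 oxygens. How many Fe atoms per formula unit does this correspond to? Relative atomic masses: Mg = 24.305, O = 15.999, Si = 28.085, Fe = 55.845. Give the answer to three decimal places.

1.412 Fe apfu

MgO (M=40.304): mol = 0.32156; Mg = 0.32156, O = 0.32156.
FeO (M=71.844): mol = 0.76137; Fe = 0.76137, O = 0.76137.
SiO2 (M=60.083): mol = 0.53676; Si = 0.53676, O = 1.07352.
ΣO = 2.15645; factor = 4/ΣO = 1.85490.
Fe apfu = 0.76137 × 1.85490 = 1.412.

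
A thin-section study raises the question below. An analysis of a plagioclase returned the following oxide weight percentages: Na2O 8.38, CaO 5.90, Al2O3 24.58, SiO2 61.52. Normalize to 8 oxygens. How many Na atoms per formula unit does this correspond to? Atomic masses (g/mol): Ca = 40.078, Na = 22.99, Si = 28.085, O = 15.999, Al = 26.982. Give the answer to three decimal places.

0.718 Na apfu

Na2O: 8.38/61.979 = 0.13521 mol → 0.27042 mol Na, 0.13521 mol O.
CaO: 5.90/56.077 = 0.10521 mol → 0.10521 mol Ca, 0.10521 mol O.
Al2O3: 24.58/101.961 = 0.24107 mol → 0.48214 mol Al, 0.72321 mol O.
SiO2: 61.52/60.083 = 1.02392 mol → 1.02392 mol Si, 2.04784 mol O.
Total oxygen = 3.01147 mol. Normalization factor = 8/3.01147 = 2.65651.
Na per 8 O = 0.27042 × 2.65651 = 0.718.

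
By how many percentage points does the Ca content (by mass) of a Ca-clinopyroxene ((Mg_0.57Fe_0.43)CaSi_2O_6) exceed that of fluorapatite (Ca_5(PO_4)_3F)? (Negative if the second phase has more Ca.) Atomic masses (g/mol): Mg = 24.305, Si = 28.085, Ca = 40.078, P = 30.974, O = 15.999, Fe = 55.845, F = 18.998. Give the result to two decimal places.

-22.32 percentage points

First mineral: 40.078 g Ca in 230.109 g formula = 17.42 wt% Ca.
Second mineral: 200.390 g Ca in 504.298 g formula = 39.74 wt% Ca.
17.42% − 39.74% gives a difference of -22.32 percentage points.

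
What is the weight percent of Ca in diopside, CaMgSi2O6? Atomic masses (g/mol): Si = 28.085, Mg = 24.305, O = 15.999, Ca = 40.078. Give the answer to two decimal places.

18.51 weight percent

M(CaMgSi2O6) = 216.547 g/mol.
Ca contributes 1 × 40.078 = 40.078 g per mole.
40.078/216.547 = 0.1851 → 18.51%.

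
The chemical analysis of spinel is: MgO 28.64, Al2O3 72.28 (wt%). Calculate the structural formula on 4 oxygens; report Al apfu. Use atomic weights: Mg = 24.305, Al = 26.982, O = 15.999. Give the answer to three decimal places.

1.999 Al apfu

28.64 wt% MgO ÷ 40.304 g/mol = 0.71060 mol, giving 0.71060 Mg and 0.71060 O.
72.28 wt% Al2O3 ÷ 101.961 g/mol = 0.70890 mol, giving 1.41780 Al and 2.12670 O.
Oxygen sums to 2.83730; scaling by 4/2.83730 = 1.40979 puts the formula on 4 O.
Al: 1.41780 × 1.40979 = 1.999 atoms per formula unit.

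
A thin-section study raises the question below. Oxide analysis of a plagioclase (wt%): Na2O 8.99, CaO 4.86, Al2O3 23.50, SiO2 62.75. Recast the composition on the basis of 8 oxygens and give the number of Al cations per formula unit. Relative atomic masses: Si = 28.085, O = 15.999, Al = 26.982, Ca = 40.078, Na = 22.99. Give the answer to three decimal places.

1.224 Al apfu

Na2O (M=61.979): mol = 0.14505; Na = 0.29010, O = 0.14505.
CaO (M=56.077): mol = 0.08667; Ca = 0.08667, O = 0.08667.
Al2O3 (M=101.961): mol = 0.23048; Al = 0.46096, O = 0.69144.
SiO2 (M=60.083): mol = 1.04439; Si = 1.04439, O = 2.08878.
ΣO = 3.01194; factor = 8/ΣO = 2.65610.
Al apfu = 0.46096 × 2.65610 = 1.224.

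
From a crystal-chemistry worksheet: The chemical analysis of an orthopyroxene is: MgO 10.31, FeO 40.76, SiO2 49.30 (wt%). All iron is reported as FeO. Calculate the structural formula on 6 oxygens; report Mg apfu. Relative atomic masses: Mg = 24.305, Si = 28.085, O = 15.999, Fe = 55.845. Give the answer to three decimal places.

10.31 wt% MgO ÷ 40.304 g/mol = 0.25581 mol, giving 0.25581 Mg and 0.25581 O.
40.76 wt% FeO ÷ 71.844 g/mol = 0.56734 mol, giving 0.56734 Fe and 0.56734 O.
49.30 wt% SiO2 ÷ 60.083 g/mol = 0.82053 mol, giving 0.82053 Si and 1.64106 O.
Oxygen sums to 2.46421; scaling by 6/2.46421 = 2.43486 puts the formula on 6 O.
Mg: 0.25581 × 2.43486 = 0.623 atoms per formula unit.

0.623 Mg apfu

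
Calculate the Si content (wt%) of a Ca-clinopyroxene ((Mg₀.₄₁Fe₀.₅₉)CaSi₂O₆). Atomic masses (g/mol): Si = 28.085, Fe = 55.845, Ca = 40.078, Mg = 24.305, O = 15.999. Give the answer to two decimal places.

23.89 wt%

Formula mass = 0.41×24.305 + 0.59×55.845 + 1×40.078 + 2×28.085 + 6×15.999 = 235.156 g/mol, of which 56.170 g is Si.
So Si makes up 56.170/235.156 = 0.2389 of the mass, i.e. 23.89%.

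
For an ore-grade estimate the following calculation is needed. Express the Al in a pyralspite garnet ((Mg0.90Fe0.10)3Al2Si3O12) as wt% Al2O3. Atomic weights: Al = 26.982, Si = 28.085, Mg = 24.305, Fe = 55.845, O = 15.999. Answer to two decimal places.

24.71 wt%

M((Mg0.90Fe0.10)3Al2Si3O12) = 412.584 g/mol; M(Al2O3) = 101.961 g/mol.
Moles Al2O3 per formula unit = 2 Al ÷ 2 = 1.0000.
Al2O3 fraction = (1.0000 × 101.961) / 412.584 = 101.961/412.584 = 0.2471.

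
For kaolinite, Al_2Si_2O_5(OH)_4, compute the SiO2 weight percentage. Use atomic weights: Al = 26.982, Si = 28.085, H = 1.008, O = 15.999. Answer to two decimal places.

Formula mass = 258.157 g/mol.
2 Si → 2.0000 mol SiO2 per formula unit; M(SiO2) = 60.083, so SiO2 mass = 120.166 g.
120.166/258.157 × 100 = 46.55 wt%.

46.55 wt%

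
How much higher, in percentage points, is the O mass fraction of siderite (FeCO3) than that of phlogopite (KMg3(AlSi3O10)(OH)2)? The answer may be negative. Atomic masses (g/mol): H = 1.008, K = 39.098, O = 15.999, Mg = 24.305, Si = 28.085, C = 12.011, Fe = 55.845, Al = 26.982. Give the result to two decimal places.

-4.58 percentage points

O in FeCO3: molar mass 115.853 g/mol; 3×15.999 = 47.997 g → 41.43 wt%.
O in KMg3(AlSi3O10)(OH)2: molar mass 417.254 g/mol; 12×15.999 = 191.988 g → 46.01 wt%.
Difference = 41.43 − 46.01 = -4.58 percentage points.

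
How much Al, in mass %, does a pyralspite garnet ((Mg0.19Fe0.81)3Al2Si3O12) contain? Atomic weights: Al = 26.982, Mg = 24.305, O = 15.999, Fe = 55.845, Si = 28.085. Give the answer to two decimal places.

Formula mass = 0.57*24.305 + 2.43*55.845 + 2*26.982 + 3*28.085 + 12*15.999 = 479.764 g/mol, of which 53.964 g is Al.
So Al makes up 53.964/479.764 = 0.1125 of the mass, i.e. 11.25%.

11.25 mass %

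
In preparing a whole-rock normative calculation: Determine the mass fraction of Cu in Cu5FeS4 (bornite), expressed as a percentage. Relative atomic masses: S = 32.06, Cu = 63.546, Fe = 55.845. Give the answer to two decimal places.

63.32 wt%

Formula mass = 5*63.546 + 1*55.845 + 4*32.06 = 501.815 g/mol, of which 317.730 g is Cu.
So Cu makes up 317.730/501.815 = 0.6332 of the mass, i.e. 63.32%.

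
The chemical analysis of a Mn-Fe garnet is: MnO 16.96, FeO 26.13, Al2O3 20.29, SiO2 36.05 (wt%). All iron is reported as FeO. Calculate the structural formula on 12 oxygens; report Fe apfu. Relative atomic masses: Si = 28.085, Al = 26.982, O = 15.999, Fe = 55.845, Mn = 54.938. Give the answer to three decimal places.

MnO (M=70.937): mol = 0.23909; Mn = 0.23909, O = 0.23909.
FeO (M=71.844): mol = 0.36370; Fe = 0.36370, O = 0.36370.
Al2O3 (M=101.961): mol = 0.19900; Al = 0.39800, O = 0.59700.
SiO2 (M=60.083): mol = 0.60000; Si = 0.60000, O = 1.20000.
ΣO = 2.39979; factor = 12/ΣO = 5.00044.
Fe apfu = 0.36370 × 5.00044 = 1.819.

1.819 Fe apfu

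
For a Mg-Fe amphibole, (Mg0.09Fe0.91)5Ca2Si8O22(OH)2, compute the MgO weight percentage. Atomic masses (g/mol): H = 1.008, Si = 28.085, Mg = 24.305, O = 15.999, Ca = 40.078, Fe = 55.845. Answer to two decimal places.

M((Mg0.09Fe0.91)5Ca2Si8O22(OH)2) = 955.860 g/mol; M(MgO) = 40.304 g/mol.
Moles MgO per formula unit = 0.45 Mg ÷ 1 = 0.4500.
MgO fraction = (0.4500 × 40.304) / 955.860 = 18.137/955.860 = 0.0190.

1.90 wt%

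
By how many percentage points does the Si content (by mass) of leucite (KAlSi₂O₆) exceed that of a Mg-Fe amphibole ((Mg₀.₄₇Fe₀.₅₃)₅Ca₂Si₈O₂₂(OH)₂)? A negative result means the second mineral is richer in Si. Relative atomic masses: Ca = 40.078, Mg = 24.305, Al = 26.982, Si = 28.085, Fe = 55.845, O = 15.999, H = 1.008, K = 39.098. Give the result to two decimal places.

0.66 percentage points

M(KAlSi₂O₆) = 218.244 g/mol, so wt% Si = 56.170/218.244 × 100 = 25.74%.
M((Mg₀.₄₇Fe₀.₅₃)₅Ca₂Si₈O₂₂(OH)₂) = 895.934 g/mol, so wt% Si = 224.680/895.934 × 100 = 25.08%.
25.74 − 25.08 = 0.66 pp.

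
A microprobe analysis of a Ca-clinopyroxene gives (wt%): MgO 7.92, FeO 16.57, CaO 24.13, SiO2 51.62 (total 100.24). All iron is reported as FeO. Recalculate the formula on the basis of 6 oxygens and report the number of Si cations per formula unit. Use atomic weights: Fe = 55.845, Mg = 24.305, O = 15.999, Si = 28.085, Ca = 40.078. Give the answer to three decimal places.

2.001 Si apfu

MgO (M=40.304): mol = 0.19651; Mg = 0.19651, O = 0.19651.
FeO (M=71.844): mol = 0.23064; Fe = 0.23064, O = 0.23064.
CaO (M=56.077): mol = 0.43030; Ca = 0.43030, O = 0.43030.
SiO2 (M=60.083): mol = 0.85914; Si = 0.85914, O = 1.71828.
ΣO = 2.57573; factor = 6/ΣO = 2.32944.
Si apfu = 0.85914 × 2.32944 = 2.001.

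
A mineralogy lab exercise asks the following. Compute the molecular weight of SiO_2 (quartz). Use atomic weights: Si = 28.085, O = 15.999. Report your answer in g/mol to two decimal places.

60.08 g/mol

Si: 1 × 28.085 = 28.0850
O: 2 × 15.999 = 31.9980
Summing the contributions gives the formula mass.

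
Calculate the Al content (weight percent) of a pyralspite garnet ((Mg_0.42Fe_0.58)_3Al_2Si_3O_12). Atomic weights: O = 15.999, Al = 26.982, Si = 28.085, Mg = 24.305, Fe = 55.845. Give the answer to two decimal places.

11.78 weight percent

Formula mass = 1.26·24.305 + 1.74·55.845 + 2·26.982 + 3·28.085 + 12·15.999 = 458.002 g/mol, of which 53.964 g is Al.
So Al makes up 53.964/458.002 = 0.1178 of the mass, i.e. 11.78%.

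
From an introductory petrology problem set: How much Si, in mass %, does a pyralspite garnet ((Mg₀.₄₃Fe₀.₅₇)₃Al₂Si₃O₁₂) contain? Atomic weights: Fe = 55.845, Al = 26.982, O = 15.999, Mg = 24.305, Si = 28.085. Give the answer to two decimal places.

Molar mass of (Mg₀.₄₃Fe₀.₅₇)₃Al₂Si₃O₁₂: 1.29·24.305 + 1.71·55.845 + 2·26.982 + 3·28.085 + 12·15.999 = 457.055 g/mol.
Mass of Si per formula unit: 3 × 28.085 = 84.255 g.
Weight fraction Si = 84.255 / 457.055 = 0.1843.

18.43 mass %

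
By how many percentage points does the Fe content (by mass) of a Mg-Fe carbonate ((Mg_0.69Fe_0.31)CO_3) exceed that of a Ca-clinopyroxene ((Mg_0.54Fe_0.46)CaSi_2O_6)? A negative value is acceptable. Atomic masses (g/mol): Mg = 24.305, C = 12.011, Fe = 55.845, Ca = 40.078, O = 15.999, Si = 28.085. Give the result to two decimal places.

Fe in (Mg_0.69Fe_0.31)CO_3: molar mass 94.090 g/mol; 0.31×55.845 = 17.312 g → 18.40 wt%.
Fe in (Mg_0.54Fe_0.46)CaSi_2O_6: molar mass 231.055 g/mol; 0.46×55.845 = 25.689 g → 11.12 wt%.
Difference = 18.40 − 11.12 = 7.28 percentage points.

7.28 percentage points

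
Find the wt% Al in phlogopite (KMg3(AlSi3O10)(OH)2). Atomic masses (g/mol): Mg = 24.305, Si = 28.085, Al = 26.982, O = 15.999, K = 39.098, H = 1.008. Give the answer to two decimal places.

M(KMg3(AlSi3O10)(OH)2) = 417.254 g/mol.
Al contributes 1 × 26.982 = 26.982 g per mole.
26.982/417.254 = 0.0647 → 6.47%.

6.47 weight percent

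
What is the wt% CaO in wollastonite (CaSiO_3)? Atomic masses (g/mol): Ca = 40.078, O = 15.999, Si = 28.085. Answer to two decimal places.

48.28 wt%

Formula mass = 116.160 g/mol.
1 Ca → 1.0000 mol CaO per formula unit; M(CaO) = 56.077, so CaO mass = 56.077 g.
56.077/116.160 × 100 = 48.28 wt%.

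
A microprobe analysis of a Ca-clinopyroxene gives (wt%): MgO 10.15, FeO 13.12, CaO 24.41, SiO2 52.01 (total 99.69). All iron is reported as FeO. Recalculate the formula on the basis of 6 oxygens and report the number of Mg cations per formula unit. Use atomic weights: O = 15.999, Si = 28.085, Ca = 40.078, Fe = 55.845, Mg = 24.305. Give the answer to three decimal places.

MgO: 10.15/40.304 = 0.25184 mol → 0.25184 mol Mg, 0.25184 mol O.
FeO: 13.12/71.844 = 0.18262 mol → 0.18262 mol Fe, 0.18262 mol O.
CaO: 24.41/56.077 = 0.43529 mol → 0.43529 mol Ca, 0.43529 mol O.
SiO2: 52.01/60.083 = 0.86564 mol → 0.86564 mol Si, 1.73128 mol O.
Total oxygen = 2.60103 mol. Normalization factor = 6/2.60103 = 2.30678.
Mg per 6 O = 0.25184 × 2.30678 = 0.581.

0.581 Mg apfu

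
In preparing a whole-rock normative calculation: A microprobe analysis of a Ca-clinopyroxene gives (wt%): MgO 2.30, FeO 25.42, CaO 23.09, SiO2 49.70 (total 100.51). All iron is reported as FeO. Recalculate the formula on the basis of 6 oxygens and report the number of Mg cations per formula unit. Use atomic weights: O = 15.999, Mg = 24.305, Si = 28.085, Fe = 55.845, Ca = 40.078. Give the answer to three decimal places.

2.30 wt% MgO ÷ 40.304 g/mol = 0.05707 mol, giving 0.05707 Mg and 0.05707 O.
25.42 wt% FeO ÷ 71.844 g/mol = 0.35382 mol, giving 0.35382 Fe and 0.35382 O.
23.09 wt% CaO ÷ 56.077 g/mol = 0.41176 mol, giving 0.41176 Ca and 0.41176 O.
49.70 wt% SiO2 ÷ 60.083 g/mol = 0.82719 mol, giving 0.82719 Si and 1.65438 O.
Oxygen sums to 2.47703; scaling by 6/2.47703 = 2.42226 puts the formula on 6 O.
Mg: 0.05707 × 2.42226 = 0.138 atoms per formula unit.

0.138 Mg apfu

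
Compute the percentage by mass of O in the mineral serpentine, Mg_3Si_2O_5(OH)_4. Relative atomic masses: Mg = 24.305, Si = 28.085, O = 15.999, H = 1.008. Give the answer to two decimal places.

Formula mass = 3×24.305 + 2×28.085 + 9×15.999 + 4×1.008 = 277.108 g/mol, of which 143.991 g is O.
So O makes up 143.991/277.108 = 0.5196 of the mass, i.e. 51.96%.

51.96 mass %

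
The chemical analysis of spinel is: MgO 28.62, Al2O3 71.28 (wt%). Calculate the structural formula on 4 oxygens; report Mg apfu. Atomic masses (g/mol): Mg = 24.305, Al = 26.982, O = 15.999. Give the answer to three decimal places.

28.62 wt% MgO ÷ 40.304 g/mol = 0.71010 mol, giving 0.71010 Mg and 0.71010 O.
71.28 wt% Al2O3 ÷ 101.961 g/mol = 0.69909 mol, giving 1.39818 Al and 2.09727 O.
Oxygen sums to 2.80737; scaling by 4/2.80737 = 1.42482 puts the formula on 4 O.
Mg: 0.71010 × 1.42482 = 1.012 atoms per formula unit.

1.012 Mg apfu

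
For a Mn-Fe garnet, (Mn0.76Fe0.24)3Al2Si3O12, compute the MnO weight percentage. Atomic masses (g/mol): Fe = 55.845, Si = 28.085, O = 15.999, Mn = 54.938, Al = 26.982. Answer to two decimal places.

32.63 wt%

Formula mass = 495.674 g/mol.
2.28 Mn → 2.2800 mol MnO per formula unit; M(MnO) = 70.937, so MnO mass = 161.736 g.
161.736/495.674 × 100 = 32.63 wt%.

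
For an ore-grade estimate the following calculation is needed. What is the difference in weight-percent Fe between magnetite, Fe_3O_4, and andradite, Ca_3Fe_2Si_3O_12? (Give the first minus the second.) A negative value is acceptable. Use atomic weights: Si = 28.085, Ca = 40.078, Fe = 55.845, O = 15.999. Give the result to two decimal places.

50.38 percentage points

First mineral: 167.535 g Fe in 231.531 g formula = 72.36 wt% Fe.
Second mineral: 111.690 g Fe in 508.167 g formula = 21.98 wt% Fe.
72.36% − 21.98% gives a difference of 50.38 percentage points.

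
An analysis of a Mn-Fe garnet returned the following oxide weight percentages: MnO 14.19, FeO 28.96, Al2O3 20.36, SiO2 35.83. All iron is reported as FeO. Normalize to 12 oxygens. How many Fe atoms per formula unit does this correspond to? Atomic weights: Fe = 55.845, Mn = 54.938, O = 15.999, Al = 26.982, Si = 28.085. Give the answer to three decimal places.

2.020 Fe apfu

14.19 wt% MnO ÷ 70.937 g/mol = 0.20004 mol, giving 0.20004 Mn and 0.20004 O.
28.96 wt% FeO ÷ 71.844 g/mol = 0.40310 mol, giving 0.40310 Fe and 0.40310 O.
20.36 wt% Al2O3 ÷ 101.961 g/mol = 0.19968 mol, giving 0.39936 Al and 0.59904 O.
35.83 wt% SiO2 ÷ 60.083 g/mol = 0.59634 mol, giving 0.59634 Si and 1.19268 O.
Oxygen sums to 2.39486; scaling by 12/2.39486 = 5.01073 puts the formula on 12 O.
Fe: 0.40310 × 5.01073 = 2.020 atoms per formula unit.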